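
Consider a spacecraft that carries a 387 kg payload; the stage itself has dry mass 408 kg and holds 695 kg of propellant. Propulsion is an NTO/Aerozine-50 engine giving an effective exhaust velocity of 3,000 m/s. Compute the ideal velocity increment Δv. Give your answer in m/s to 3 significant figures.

m₀ = payload + dry + propellant = 387 + 408 + 695 = 1,490 kg.
m_f = payload + dry = 387 + 408 = 795 kg.
Δv = v_e · ln(m₀/m_f) = 3000.0 × ln(1.874) = 3000.0 × 0.6282 ≈ 1884.6 m/s.

Δv ≈ 1880 m/s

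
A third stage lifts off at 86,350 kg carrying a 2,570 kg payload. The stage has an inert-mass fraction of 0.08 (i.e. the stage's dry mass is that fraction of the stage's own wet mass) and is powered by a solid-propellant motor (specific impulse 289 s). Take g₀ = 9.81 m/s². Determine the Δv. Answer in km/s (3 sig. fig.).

Δv ≈ 6.33 km/s

Stage wet mass = m₀ − payload = 86,350 − 2,570 = 83,780 kg.
Stage dry mass = ε × stage wet mass = 0.08 × 83,780 = 6,702.4 kg.
Burnout mass m_f = stage dry + payload = 6,702.4 + 2,570 = 9,272.4 kg.
v_e = Isp · g₀ = 289 × 9.81 = 2835.1 m/s.
Rocket equation: Δv = v_e · ln(86,350/9,272.4) = 2835.1 × ln(9.313) = 2835.1 × 2.2314 ≈ 6326 m/s.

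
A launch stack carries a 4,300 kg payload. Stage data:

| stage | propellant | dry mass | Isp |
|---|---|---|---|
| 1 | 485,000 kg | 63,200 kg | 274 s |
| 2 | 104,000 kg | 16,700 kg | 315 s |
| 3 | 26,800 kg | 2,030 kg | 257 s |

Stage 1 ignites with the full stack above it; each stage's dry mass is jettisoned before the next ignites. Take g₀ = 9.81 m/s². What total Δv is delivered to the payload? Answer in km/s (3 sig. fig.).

Δv ≈ 10.8 km/s

Ignition mass of stage 1 = 485,000+63,200 + 104,000+16,700 + 26,800+2,030 + 4,300 = 702,030 kg.
Stage 1: m₀ = 702,030 kg, m_f = 702,030 − 485,000 = 217,030 kg; Δv = 274×9.81×ln(3.235) = 2687.9×1.1739 ≈ 3155 m/s.
Stage 2: m₀ = 153,830 kg, m_f = 153,830 − 104,000 = 49,830 kg; Δv = 315×9.81×ln(3.087) = 3090.2×1.1272 ≈ 3483 m/s.
Stage 3: m₀ = 33,130 kg, m_f = 33,130 − 26,800 = 6,330 kg; Δv = 257×9.81×ln(5.234) = 2521.2×1.6551 ≈ 4173 m/s.
Total Δv = 3155 + 3483 + 4173 = 10811 m/s.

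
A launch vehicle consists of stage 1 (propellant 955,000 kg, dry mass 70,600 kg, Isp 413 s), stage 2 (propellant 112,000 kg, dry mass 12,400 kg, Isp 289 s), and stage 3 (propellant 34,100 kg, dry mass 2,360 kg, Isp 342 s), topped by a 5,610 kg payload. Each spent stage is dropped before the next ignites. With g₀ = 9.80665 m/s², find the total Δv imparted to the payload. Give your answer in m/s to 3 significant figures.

Δv ≈ 15300 m/s

Ignition mass of stage 1 = 955,000+70,600 + 112,000+12,400 + 34,100+2,360 + 5,610 = 1,192,070 kg.
Stage 1: m₀ = 1,192,070 kg, m_f = 1,192,070 − 955,000 = 237,070 kg; Δv = 413×9.80665×ln(5.028) = 4050.1×1.6151 ≈ 6541 m/s.
Stage 2: m₀ = 166,470 kg, m_f = 166,470 − 112,000 = 54,470 kg; Δv = 289×9.80665×ln(3.056) = 2834.1×1.1172 ≈ 3166 m/s.
Stage 3: m₀ = 42,070 kg, m_f = 42,070 − 34,100 = 7,970 kg; Δv = 342×9.80665×ln(5.279) = 3353.9×1.6637 ≈ 5580 m/s.
Total Δv = 6541 + 3166 + 5580 = 15287 m/s.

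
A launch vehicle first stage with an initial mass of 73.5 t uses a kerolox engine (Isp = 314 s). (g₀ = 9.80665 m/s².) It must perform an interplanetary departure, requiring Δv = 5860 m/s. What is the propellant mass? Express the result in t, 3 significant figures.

propellant mass ≈ 62.5 t

v_e = Isp · g₀ = 314 × 9.80665 = 3079.3 m/s.
By the Tsiolkovsky rocket equation, m₀/m_f = exp(Δv / v_e) = exp(5860 / 3079.3) = exp(1.9030) = 6.7062.
m_f = 73.5 / 6.7062 = 10.96 t, so propellant = m₀ − m_f = 73.5 − 10.96 = 62.54 t.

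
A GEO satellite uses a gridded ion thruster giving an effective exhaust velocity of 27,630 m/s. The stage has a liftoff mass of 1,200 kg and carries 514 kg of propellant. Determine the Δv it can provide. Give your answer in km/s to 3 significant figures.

m_f = m₀ − m_prop = 1,200 − 514 = 686 kg.
By the Tsiolkovsky rocket equation, Δv = v_e · ln(m₀/m_f) = 27630.0 × ln(1.749) = 27630.0 × 0.5592 ≈ 15450.7 m/s.

Δv ≈ 15.5 km/s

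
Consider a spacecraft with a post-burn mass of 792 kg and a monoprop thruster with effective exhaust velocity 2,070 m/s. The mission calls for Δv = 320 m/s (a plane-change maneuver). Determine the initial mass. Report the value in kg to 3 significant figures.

From the ideal rocket equation, m₀/m_f = exp(Δv / v_e) = exp(320 / 2070.0) = exp(0.1546) = 1.1672.
m₀ = m_f × 1.1672 = 792 × 1.1672 = 924.422 kg.

initial mass ≈ 924 kg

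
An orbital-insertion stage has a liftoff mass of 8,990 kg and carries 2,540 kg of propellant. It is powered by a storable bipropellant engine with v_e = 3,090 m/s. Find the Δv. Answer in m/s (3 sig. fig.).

m_f = m₀ − m_prop = 8,990 − 2,540 = 6,450 kg.
Using Δv = v_e ln(m₀/m_f): Δv = v_e · ln(m₀/m_f) = 3090.0 × ln(1.394) = 3090.0 × 0.3320 ≈ 1026.0 m/s.

Δv ≈ 1030 m/s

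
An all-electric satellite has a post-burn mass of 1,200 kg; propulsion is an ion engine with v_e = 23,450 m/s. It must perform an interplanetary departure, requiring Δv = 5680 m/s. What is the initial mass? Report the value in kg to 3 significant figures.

By the Tsiolkovsky rocket equation, m₀/m_f = exp(Δv / v_e) = exp(5680 / 23450.0) = exp(0.2422) = 1.2741.
m₀ = m_f × 1.2741 = 1,200 × 1.2741 = 1,528.92 kg.

initial mass ≈ 1530 kg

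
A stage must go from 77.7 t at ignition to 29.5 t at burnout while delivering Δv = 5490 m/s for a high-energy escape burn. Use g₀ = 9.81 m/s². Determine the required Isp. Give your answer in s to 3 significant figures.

Isp ≈ 578 s

ln(m₀/m_f) = ln(77700/29500) = ln(2.634) = 0.9685.
From the ideal rocket equation, v_e = Δv / ln(m₀/m_f) = 5490 / 0.9685 = 5668.8 m/s.
Isp = v_e / g₀ = 5668.8 / 9.81 = 577.9 s.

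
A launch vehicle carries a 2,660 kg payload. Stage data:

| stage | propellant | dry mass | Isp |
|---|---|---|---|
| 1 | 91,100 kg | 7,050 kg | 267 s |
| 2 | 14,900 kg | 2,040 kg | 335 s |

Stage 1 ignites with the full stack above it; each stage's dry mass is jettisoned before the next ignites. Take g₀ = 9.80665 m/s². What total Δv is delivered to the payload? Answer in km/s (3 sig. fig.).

Δv ≈ 8.58 km/s

Ignition mass of stage 1 = 91,100+7,050 + 14,900+2,040 + 2,660 = 117,750 kg.
Stage 1: m₀ = 117,750 kg, m_f = 117,750 − 91,100 = 26,650 kg; Δv = 267×9.80665×ln(4.418) = 2618.4×1.4858 ≈ 3890 m/s.
Stage 2: m₀ = 19,600 kg, m_f = 19,600 − 14,900 = 4,700 kg; Δv = 335×9.80665×ln(4.17) = 3285.2×1.4280 ≈ 4691 m/s.
Total Δv = 3890 + 4691 = 8581 m/s.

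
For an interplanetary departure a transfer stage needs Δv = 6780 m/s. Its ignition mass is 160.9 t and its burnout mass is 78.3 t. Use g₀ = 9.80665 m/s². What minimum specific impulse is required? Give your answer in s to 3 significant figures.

Isp ≈ 960 s

ln(m₀/m_f) = ln(160900/78300) = ln(2.055) = 0.7202.
Using Δv = v_e ln(m₀/m_f): v_e = Δv / ln(m₀/m_f) = 6780 / 0.7202 = 9413.6 m/s.
Isp = v_e / g₀ = 9413.6 / 9.80665 = 959.9 s.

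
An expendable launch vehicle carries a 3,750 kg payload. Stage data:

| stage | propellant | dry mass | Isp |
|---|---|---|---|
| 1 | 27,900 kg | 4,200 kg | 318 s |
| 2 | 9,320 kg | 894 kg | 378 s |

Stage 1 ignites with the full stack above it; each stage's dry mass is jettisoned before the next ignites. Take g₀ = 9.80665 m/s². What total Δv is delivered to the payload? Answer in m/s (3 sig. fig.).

Δv ≈ 6980 m/s

Ignition mass of stage 1 = 27,900+4,200 + 9,320+894 + 3,750 = 46,064 kg.
Stage 1: m₀ = 46,064 kg, m_f = 46,064 − 27,900 = 18,164 kg; Δv = 318×9.80665×ln(2.536) = 3118.5×0.9306 ≈ 2902 m/s.
Stage 2: m₀ = 13,964 kg, m_f = 13,964 − 9,320 = 4,644 kg; Δv = 378×9.80665×ln(3.007) = 3706.9×1.1009 ≈ 4081 m/s.
Total Δv = 2902 + 4081 = 6983 m/s.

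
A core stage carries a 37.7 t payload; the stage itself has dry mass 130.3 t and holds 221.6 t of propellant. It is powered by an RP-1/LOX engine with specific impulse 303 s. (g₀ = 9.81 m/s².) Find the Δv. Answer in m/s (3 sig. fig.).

v_e = Isp · g₀ = 303 × 9.81 = 2972.4 m/s.
m₀ = payload + dry + propellant = 37.7 + 130.3 + 221.6 = 389.6 t.
m_f = payload + dry = 37.7 + 130.3 = 168 t.
From the ideal rocket equation, Δv = v_e · ln(m₀/m_f) = 2972.4 × ln(2.319) = 2972.4 × 0.8412 ≈ 2500.3 m/s.

Δv ≈ 2500 m/s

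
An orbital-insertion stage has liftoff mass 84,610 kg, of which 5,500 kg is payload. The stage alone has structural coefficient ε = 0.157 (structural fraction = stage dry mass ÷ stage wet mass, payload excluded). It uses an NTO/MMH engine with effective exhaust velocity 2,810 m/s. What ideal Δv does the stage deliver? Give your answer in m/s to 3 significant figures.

Stage wet mass = m₀ − payload = 84,610 − 5,500 = 79,110 kg.
Stage dry mass = ε × stage wet mass = 0.157 × 79,110 = 12,420.3 kg.
Burnout mass m_f = stage dry + payload = 12,420.3 + 5,500 = 17,920.3 kg.
From the ideal rocket equation, Δv = v_e · ln(84,610/17,920.3) = 2810.0 × ln(4.721) = 2810.0 × 1.5521 ≈ 4361 m/s.

Δv ≈ 4360 m/s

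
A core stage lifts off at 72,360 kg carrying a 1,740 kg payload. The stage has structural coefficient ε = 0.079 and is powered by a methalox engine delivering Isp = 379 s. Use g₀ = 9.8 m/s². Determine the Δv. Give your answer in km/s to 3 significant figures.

Stage wet mass = m₀ − payload = 72,360 − 1,740 = 70,620 kg.
Stage dry mass = ε × stage wet mass = 0.079 × 70,620 = 5,578.98 kg.
Burnout mass m_f = stage dry + payload = 5,578.98 + 1,740 = 7,318.98 kg.
v_e = Isp · g₀ = 379 × 9.8 = 3714.2 m/s.
Δv = v_e · ln(72,360/7,318.98) = 3714.2 × ln(9.887) = 3714.2 × 2.2912 ≈ 8510 m/s.

Δv ≈ 8.51 km/s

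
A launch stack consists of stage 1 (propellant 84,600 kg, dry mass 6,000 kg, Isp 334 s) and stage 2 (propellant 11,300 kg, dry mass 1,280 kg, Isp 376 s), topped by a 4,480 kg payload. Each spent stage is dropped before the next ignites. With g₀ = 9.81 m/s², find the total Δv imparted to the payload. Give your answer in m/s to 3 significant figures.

Ignition mass of stage 1 = 84,600+6,000 + 11,300+1,280 + 4,480 = 107,660 kg.
Stage 1: m₀ = 107,660 kg, m_f = 107,660 − 84,600 = 23,060 kg; Δv = 334×9.81×ln(4.669) = 3276.5×1.5409 ≈ 5049 m/s.
Stage 2: m₀ = 17,060 kg, m_f = 17,060 − 11,300 = 5,760 kg; Δv = 376×9.81×ln(2.962) = 3688.6×1.0858 ≈ 4005 m/s.
Total Δv = 5049 + 4005 = 9054 m/s.

Δv ≈ 9050 m/s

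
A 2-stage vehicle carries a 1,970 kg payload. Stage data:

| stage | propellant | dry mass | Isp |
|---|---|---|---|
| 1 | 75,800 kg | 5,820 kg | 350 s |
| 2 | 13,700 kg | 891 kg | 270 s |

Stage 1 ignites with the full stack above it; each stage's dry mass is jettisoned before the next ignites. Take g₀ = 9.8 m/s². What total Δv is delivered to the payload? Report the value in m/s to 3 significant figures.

Ignition mass of stage 1 = 75,800+5,820 + 13,700+891 + 1,970 = 98,181 kg.
Stage 1: m₀ = 98,181 kg, m_f = 98,181 − 75,800 = 22,381 kg; Δv = 350×9.8×ln(4.387) = 3430.0×1.4786 ≈ 5072 m/s.
Stage 2: m₀ = 16,561 kg, m_f = 16,561 − 13,700 = 2,861 kg; Δv = 270×9.8×ln(5.789) = 2646.0×1.7559 ≈ 4646 m/s.
Total Δv = 5072 + 4646 = 9718 m/s.

Δv ≈ 9720 m/s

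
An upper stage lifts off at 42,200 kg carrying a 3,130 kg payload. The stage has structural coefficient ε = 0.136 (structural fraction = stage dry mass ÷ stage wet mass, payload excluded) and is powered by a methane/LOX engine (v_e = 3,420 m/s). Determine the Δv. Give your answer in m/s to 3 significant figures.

Stage wet mass = m₀ − payload = 42,200 − 3,130 = 39,070 kg.
Stage dry mass = ε × stage wet mass = 0.136 × 39,070 = 5,313.52 kg.
Burnout mass m_f = stage dry + payload = 5,313.52 + 3,130 = 8,443.52 kg.
Δv = v_e · ln(42,200/8,443.52) = 3420.0 × ln(4.998) = 3420.0 × 1.6090 ≈ 5503 m/s.

Δv ≈ 5500 m/s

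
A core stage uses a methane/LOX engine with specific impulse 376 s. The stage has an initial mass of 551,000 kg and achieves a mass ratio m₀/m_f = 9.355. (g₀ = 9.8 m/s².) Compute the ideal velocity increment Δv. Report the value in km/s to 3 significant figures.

Δv ≈ 8.24 km/s

v_e = Isp · g₀ = 376 × 9.8 = 3684.8 m/s.
Δv = v_e · ln(9.355) = 3684.8 × 2.2359 ≈ 8238.9 m/s.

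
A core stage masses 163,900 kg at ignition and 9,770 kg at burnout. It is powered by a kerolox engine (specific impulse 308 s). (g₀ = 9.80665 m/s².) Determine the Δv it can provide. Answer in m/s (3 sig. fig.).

Δv ≈ 8520 m/s

v_e = Isp · g₀ = 308 × 9.80665 = 3020.4 m/s.
Rocket equation: Δv = v_e · ln(m₀/m_f) = 3020.4 × ln(16.78) = 3020.4 × 2.8199 ≈ 8517.5 m/s.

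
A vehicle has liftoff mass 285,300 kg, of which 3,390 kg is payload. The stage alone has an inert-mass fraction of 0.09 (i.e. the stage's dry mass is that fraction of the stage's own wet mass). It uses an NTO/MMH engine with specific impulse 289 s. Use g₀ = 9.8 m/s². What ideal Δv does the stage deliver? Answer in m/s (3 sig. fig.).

Δv ≈ 6500 m/s

Stage wet mass = m₀ − payload = 285,300 − 3,390 = 281,910 kg.
Stage dry mass = ε × stage wet mass = 0.09 × 281,910 = 25,371.9 kg.
Burnout mass m_f = stage dry + payload = 25,371.9 + 3,390 = 28,761.9 kg.
v_e = Isp · g₀ = 289 × 9.8 = 2832.2 m/s.
Rocket equation: Δv = v_e · ln(285,300/28,761.9) = 2832.2 × ln(9.919) = 2832.2 × 2.2945 ≈ 6498 m/s.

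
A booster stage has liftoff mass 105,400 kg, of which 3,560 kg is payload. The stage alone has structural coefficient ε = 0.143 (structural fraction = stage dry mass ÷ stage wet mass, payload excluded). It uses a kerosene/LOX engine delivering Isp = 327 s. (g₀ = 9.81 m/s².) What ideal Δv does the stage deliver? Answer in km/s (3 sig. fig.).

Stage wet mass = m₀ − payload = 105,400 − 3,560 = 101,840 kg.
Stage dry mass = ε × stage wet mass = 0.143 × 101,840 = 14,563.1 kg.
Burnout mass m_f = stage dry + payload = 14,563.1 + 3,560 = 18,123.1 kg.
v_e = Isp · g₀ = 327 × 9.81 = 3207.9 m/s.
Δv = v_e · ln(105,400/18,123.1) = 3207.9 × ln(5.816) = 3207.9 × 1.7606 ≈ 5648 m/s.

Δv ≈ 5.65 km/s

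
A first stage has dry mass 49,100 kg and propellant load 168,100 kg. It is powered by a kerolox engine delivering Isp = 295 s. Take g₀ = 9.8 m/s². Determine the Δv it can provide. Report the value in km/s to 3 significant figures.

v_e = Isp · g₀ = 295 × 9.8 = 2891.0 m/s.
m₀ = m_dry + m_prop = 49,100 + 168,100 = 217,200 kg.
Δv = v_e · ln(m₀/m_f) = 2891.0 × ln(4.424) = 2891.0 × 1.4870 ≈ 4298.8 m/s.

Δv ≈ 4.30 km/s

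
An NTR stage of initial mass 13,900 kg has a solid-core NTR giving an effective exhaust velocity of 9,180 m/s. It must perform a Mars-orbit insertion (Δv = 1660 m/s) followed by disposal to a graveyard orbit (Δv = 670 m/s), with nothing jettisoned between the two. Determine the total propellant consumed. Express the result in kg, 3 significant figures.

After the first burn: m = 13900 × exp(−1660/9180.0) = 13900 × 0.83458 = 11,600.7 kg.
After the second burn: m = 11,600.7 × exp(−670/9180.0) = 11,600.7 × 0.92962 = 10,784.2 kg.
Total propellant = m₀ − m_final = 13900 − 10,784.2 = 3,115.8 kg.

total propellant consumed ≈ 3120 kg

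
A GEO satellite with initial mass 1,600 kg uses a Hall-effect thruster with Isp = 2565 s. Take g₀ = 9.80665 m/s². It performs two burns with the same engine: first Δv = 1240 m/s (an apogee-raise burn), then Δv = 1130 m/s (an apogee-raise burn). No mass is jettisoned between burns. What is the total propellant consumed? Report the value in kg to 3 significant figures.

v_e = Isp · g₀ = 2565 × 9.80665 = 25154.1 m/s.
After the first burn: m = 1600 × exp(−1240/25154.1) = 1600 × 0.95190 = 1,523.04 kg.
After the second burn: m = 1,523.04 × exp(−1130/25154.1) = 1,523.04 × 0.95607 = 1,456.13 kg.
Total propellant = m₀ − m_final = 1600 − 1,456.13 = 143.87 kg.

total propellant consumed ≈ 144 kg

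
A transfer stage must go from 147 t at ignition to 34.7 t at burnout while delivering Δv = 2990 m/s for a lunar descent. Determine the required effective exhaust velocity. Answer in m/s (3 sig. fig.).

ln(m₀/m_f) = ln(147000/34700) = ln(4.236) = 1.4437.
From the ideal rocket equation, v_e = Δv / ln(m₀/m_f) = 2990 / 1.4437 = 2071.1 m/s.

v_e ≈ 2070 m/s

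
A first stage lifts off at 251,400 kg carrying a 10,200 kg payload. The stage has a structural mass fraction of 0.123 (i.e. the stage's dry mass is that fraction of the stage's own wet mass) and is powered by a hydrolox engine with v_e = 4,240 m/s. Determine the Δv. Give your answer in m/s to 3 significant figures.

Stage wet mass = m₀ − payload = 251,400 − 10,200 = 241,200 kg.
Stage dry mass = ε × stage wet mass = 0.123 × 241,200 = 29,667.6 kg.
Burnout mass m_f = stage dry + payload = 29,667.6 + 10,200 = 39,867.6 kg.
Using Δv = v_e ln(m₀/m_f): Δv = v_e · ln(251,400/39,867.6) = 4240.0 × ln(6.306) = 4240.0 × 1.8415 ≈ 7808 m/s.

Δv ≈ 7810 m/s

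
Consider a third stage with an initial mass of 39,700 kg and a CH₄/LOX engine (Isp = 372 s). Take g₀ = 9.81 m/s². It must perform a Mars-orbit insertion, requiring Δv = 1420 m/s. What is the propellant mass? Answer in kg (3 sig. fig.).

propellant mass ≈ 12800 kg

v_e = Isp · g₀ = 372 × 9.81 = 3649.3 m/s.
m₀/m_f = exp(Δv / v_e) = exp(1420 / 3649.3) = exp(0.3891) = 1.4757.
m_f = 39,700 / 1.4757 = 26,902.5 kg, so propellant = m₀ − m_f = 39,700 − 26,902.5 = 12,797.5 kg.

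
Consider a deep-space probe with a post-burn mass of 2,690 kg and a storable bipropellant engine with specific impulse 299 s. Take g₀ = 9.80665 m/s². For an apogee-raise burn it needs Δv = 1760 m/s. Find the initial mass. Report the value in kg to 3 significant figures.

initial mass ≈ 4900 kg

v_e = Isp · g₀ = 299 × 9.80665 = 2932.2 m/s.
By the Tsiolkovsky rocket equation, m₀/m_f = exp(Δv / v_e) = exp(1760 / 2932.2) = exp(0.6002) = 1.8225.
m₀ = m_f × 1.8225 = 2,690 × 1.8225 = 4,902.53 kg.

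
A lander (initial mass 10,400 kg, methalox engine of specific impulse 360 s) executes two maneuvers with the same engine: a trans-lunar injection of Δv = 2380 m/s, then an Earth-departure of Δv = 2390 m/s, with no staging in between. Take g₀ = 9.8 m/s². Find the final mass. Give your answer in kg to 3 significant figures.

final mass ≈ 2690 kg

v_e = Isp · g₀ = 360 × 9.8 = 3528.0 m/s.
After the first burn: m = 10400 × exp(−2380/3528.0) = 10400 × 0.50936 = 5,297.34 kg.
After the second burn: m = 5,297.34 × exp(−2390/3528.0) = 5,297.34 × 0.50792 = 2,690.62 kg.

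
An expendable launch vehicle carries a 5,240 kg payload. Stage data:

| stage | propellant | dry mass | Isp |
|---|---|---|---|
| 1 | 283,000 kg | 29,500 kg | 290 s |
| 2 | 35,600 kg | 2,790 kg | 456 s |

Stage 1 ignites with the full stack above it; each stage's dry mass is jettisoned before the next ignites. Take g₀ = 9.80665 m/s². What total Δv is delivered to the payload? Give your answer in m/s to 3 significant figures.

Δv ≈ 12100 m/s

Ignition mass of stage 1 = 283,000+29,500 + 35,600+2,790 + 5,240 = 356,130 kg.
Stage 1: m₀ = 356,130 kg, m_f = 356,130 − 283,000 = 73,130 kg; Δv = 290×9.80665×ln(4.87) = 2843.9×1.5831 ≈ 4502 m/s.
Stage 2: m₀ = 43,630 kg, m_f = 43,630 − 35,600 = 8,030 kg; Δv = 456×9.80665×ln(5.433) = 4471.8×1.6926 ≈ 7569 m/s.
Total Δv = 4502 + 7569 = 12071 m/s.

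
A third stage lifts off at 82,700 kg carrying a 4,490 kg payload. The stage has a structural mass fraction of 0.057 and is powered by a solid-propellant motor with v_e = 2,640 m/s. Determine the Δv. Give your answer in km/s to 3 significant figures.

Δv ≈ 5.87 km/s

Stage wet mass = m₀ − payload = 82,700 − 4,490 = 78,210 kg.
Stage dry mass = ε × stage wet mass = 0.057 × 78,210 = 4,457.97 kg.
Burnout mass m_f = stage dry + payload = 4,457.97 + 4,490 = 8,947.97 kg.
Δv = v_e · ln(82,700/8,947.97) = 2640.0 × ln(9.242) = 2640.0 × 2.2238 ≈ 5871 m/s.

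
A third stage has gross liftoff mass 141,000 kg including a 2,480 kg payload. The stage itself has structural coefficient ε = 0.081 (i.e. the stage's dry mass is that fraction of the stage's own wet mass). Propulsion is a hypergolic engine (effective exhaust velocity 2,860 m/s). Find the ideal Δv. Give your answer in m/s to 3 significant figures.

Stage wet mass = m₀ − payload = 141,000 − 2,480 = 138,520 kg.
Stage dry mass = ε × stage wet mass = 0.081 × 138,520 = 11,220.1 kg.
Burnout mass m_f = stage dry + payload = 11,220.1 + 2,480 = 13,700.1 kg.
Δv = v_e · ln(141,000/13,700.1) = 2860.0 × ln(10.29) = 2860.0 × 2.3314 ≈ 6668 m/s.

Δv ≈ 6670 m/s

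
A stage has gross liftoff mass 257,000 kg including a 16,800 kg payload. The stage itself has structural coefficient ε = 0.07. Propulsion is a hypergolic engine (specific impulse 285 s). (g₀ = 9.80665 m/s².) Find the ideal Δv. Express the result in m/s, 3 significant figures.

Δv ≈ 5690 m/s

Stage wet mass = m₀ − payload = 257,000 − 16,800 = 240,200 kg.
Stage dry mass = ε × stage wet mass = 0.07 × 240,200 = 16,814 kg.
Burnout mass m_f = stage dry + payload = 16,814 + 16,800 = 33,614 kg.
v_e = Isp · g₀ = 285 × 9.80665 = 2794.9 m/s.
Δv = v_e · ln(257,000/33,614) = 2794.9 × ln(7.646) = 2794.9 × 2.0341 ≈ 5685 m/s.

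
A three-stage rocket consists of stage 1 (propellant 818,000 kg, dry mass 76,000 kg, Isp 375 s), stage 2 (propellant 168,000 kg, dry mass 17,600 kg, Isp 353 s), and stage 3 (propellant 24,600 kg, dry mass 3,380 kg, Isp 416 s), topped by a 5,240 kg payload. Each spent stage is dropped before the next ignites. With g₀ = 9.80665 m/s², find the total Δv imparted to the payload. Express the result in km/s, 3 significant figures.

Ignition mass of stage 1 = 818,000+76,000 + 168,000+17,600 + 24,600+3,380 + 5,240 = 1,112,820 kg.
Stage 1: m₀ = 1,112,820 kg, m_f = 1,112,820 − 818,000 = 294,820 kg; Δv = 375×9.80665×ln(3.775) = 3677.5×1.3283 ≈ 4885 m/s.
Stage 2: m₀ = 218,820 kg, m_f = 218,820 − 168,000 = 50,820 kg; Δv = 353×9.80665×ln(4.306) = 3461.7×1.4600 ≈ 5054 m/s.
Stage 3: m₀ = 33,220 kg, m_f = 33,220 − 24,600 = 8,620 kg; Δv = 416×9.80665×ln(3.854) = 4079.6×1.3491 ≈ 5504 m/s.
Total Δv = 4885 + 5054 + 5504 = 15443 m/s.

Δv ≈ 15.4 km/s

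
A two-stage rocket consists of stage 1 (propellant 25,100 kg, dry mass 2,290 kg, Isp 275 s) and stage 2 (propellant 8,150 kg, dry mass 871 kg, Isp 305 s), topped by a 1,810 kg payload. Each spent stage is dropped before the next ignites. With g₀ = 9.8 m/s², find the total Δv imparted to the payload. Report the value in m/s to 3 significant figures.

Ignition mass of stage 1 = 25,100+2,290 + 8,150+871 + 1,810 = 38,221 kg.
Stage 1: m₀ = 38,221 kg, m_f = 38,221 − 25,100 = 13,121 kg; Δv = 275×9.8×ln(2.913) = 2695.0×1.0692 ≈ 2881 m/s.
Stage 2: m₀ = 10,831 kg, m_f = 10,831 − 8,150 = 2,681 kg; Δv = 305×9.8×ln(4.04) = 2989.0×1.3962 ≈ 4173 m/s.
Total Δv = 2881 + 4173 = 7054 m/s.

Δv ≈ 7050 m/s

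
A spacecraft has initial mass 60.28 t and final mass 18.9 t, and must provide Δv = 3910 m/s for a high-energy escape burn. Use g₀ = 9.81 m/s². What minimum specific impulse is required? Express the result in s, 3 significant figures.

Isp ≈ 344 s

ln(m₀/m_f) = ln(60280/18900) = ln(3.189) = 1.1598.
Using Δv = v_e ln(m₀/m_f): v_e = Δv / ln(m₀/m_f) = 3910 / 1.1598 = 3371.2 m/s.
Isp = v_e / g₀ = 3371.2 / 9.81 = 343.6 s.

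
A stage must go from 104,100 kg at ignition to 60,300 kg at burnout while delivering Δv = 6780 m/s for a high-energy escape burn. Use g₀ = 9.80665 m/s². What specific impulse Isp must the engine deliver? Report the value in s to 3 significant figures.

ln(m₀/m_f) = ln(104100/60300) = ln(1.726) = 0.5460.
From the ideal rocket equation, v_e = Δv / ln(m₀/m_f) = 6780 / 0.5460 = 12417.1 m/s.
Isp = v_e / g₀ = 12417.1 / 9.80665 = 1266.2 s.

Isp ≈ 1270 s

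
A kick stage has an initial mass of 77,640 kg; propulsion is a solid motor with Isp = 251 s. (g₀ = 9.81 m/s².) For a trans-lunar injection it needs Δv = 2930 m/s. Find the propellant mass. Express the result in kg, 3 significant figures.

v_e = Isp · g₀ = 251 × 9.81 = 2462.3 m/s.
m₀/m_f = exp(Δv / v_e) = exp(2930 / 2462.3) = exp(1.1899) = 3.2869.
m_f = 77,640 / 3.2869 = 23,621 kg, so propellant = m₀ − m_f = 77,640 − 23,621 = 54,019 kg.

propellant mass ≈ 54000 kg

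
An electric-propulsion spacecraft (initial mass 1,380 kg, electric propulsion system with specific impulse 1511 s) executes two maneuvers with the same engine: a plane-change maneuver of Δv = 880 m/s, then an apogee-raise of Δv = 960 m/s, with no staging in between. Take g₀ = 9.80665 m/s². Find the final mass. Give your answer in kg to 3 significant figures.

v_e = Isp · g₀ = 1511 × 9.80665 = 14817.8 m/s.
After the first burn: m = 1380 × exp(−880/14817.8) = 1380 × 0.94234 = 1,300.43 kg.
After the second burn: m = 1,300.43 × exp(−960/14817.8) = 1,300.43 × 0.93727 = 1,218.85 kg.

final mass ≈ 1220 kg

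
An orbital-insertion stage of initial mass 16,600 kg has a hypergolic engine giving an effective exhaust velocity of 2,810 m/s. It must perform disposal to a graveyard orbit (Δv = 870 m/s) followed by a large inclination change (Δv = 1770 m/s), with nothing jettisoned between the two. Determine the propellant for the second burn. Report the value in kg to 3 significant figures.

propellant for the second burn ≈ 5690 kg

After the first burn: m = 16600 × exp(−870/2810.0) = 16600 × 0.73373 = 12,179.9 kg.
After the second burn: m = 12,179.9 × exp(−1770/2810.0) = 12,179.9 × 0.53265 = 6,487.62 kg.
Second-burn propellant = 12,179.9 − 6,487.62 = 5,692.28 kg.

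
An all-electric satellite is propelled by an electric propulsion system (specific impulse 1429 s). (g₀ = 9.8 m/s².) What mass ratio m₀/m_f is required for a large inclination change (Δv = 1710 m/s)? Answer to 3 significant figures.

v_e = Isp · g₀ = 1429 × 9.8 = 14004.2 m/s.
Rocket equation: m₀/m_f = exp(Δv / v_e) = exp(1710 / 14004.2) = exp(0.1221) = 1.1299.

mass ratio ≈ 1.13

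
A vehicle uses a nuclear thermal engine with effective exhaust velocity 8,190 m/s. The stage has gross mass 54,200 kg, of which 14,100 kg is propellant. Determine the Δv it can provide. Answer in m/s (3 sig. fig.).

Δv ≈ 2470 m/s

m_f = m₀ − m_prop = 54,200 − 14,100 = 40,100 kg.
Δv = v_e · ln(m₀/m_f) = 8190.0 × ln(1.352) = 8190.0 × 0.3013 ≈ 2467.7 m/s.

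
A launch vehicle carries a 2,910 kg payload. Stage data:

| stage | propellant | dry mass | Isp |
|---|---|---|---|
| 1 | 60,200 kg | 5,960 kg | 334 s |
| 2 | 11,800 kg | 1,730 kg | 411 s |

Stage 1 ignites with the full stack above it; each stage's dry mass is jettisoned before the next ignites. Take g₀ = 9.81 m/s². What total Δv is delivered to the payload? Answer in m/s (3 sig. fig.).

Ignition mass of stage 1 = 60,200+5,960 + 11,800+1,730 + 2,910 = 82,600 kg.
Stage 1: m₀ = 82,600 kg, m_f = 82,600 − 60,200 = 22,400 kg; Δv = 334×9.81×ln(3.688) = 3276.5×1.3049 ≈ 4276 m/s.
Stage 2: m₀ = 16,440 kg, m_f = 16,440 − 11,800 = 4,640 kg; Δv = 411×9.81×ln(3.543) = 4031.9×1.2650 ≈ 5100 m/s.
Total Δv = 4276 + 5100 = 9376 m/s.

Δv ≈ 9380 m/s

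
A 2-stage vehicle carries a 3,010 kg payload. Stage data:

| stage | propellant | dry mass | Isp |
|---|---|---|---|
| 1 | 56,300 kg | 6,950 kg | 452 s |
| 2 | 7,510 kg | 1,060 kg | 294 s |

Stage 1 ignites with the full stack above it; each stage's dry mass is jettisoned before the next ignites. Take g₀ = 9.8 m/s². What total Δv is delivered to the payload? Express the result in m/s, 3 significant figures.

Δv ≈ 9200 m/s

Ignition mass of stage 1 = 56,300+6,950 + 7,510+1,060 + 3,010 = 74,830 kg.
Stage 1: m₀ = 74,830 kg, m_f = 74,830 − 56,300 = 18,530 kg; Δv = 452×9.8×ln(4.038) = 4429.6×1.3958 ≈ 6183 m/s.
Stage 2: m₀ = 11,580 kg, m_f = 11,580 − 7,510 = 4,070 kg; Δv = 294×9.8×ln(2.845) = 2881.2×1.0456 ≈ 3013 m/s.
Total Δv = 6183 + 3013 = 9196 m/s.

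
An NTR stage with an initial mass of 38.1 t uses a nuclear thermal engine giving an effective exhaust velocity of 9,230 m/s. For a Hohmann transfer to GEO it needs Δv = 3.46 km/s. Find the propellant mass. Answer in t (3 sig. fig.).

propellant mass ≈ 11.9 t

m₀/m_f = exp(Δv / v_e) = exp(3460 / 9230.0) = exp(0.3749) = 1.4548.
m_f = 38.1 / 1.4548 = 26.1892 t, so propellant = m₀ − m_f = 38.1 − 26.1892 = 11.9108 t.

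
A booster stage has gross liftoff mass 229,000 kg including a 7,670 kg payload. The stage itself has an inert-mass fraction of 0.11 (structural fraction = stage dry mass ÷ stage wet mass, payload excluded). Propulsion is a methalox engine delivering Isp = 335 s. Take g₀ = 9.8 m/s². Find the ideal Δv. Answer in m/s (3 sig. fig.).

Δv ≈ 6460 m/s

Stage wet mass = m₀ − payload = 229,000 − 7,670 = 221,330 kg.
Stage dry mass = ε × stage wet mass = 0.11 × 221,330 = 24,346.3 kg.
Burnout mass m_f = stage dry + payload = 24,346.3 + 7,670 = 32,016.3 kg.
v_e = Isp · g₀ = 335 × 9.8 = 3283.0 m/s.
Δv = v_e · ln(229,000/32,016.3) = 3283.0 × ln(7.153) = 3283.0 × 1.9675 ≈ 6459 m/s.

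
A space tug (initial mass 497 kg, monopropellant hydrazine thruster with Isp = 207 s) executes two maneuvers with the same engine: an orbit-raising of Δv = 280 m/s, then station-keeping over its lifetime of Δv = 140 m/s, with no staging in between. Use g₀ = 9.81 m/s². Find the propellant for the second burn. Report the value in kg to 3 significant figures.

propellant for the second burn ≈ 28.8 kg

v_e = Isp · g₀ = 207 × 9.81 = 2030.7 m/s.
After the first burn: m = 497 × exp(−280/2030.7) = 497 × 0.87120 = 432.986 kg.
After the second burn: m = 432.986 × exp(−140/2030.7) = 432.986 × 0.93338 = 404.14 kg.
Second-burn propellant = 432.986 − 404.14 = 28.846 kg.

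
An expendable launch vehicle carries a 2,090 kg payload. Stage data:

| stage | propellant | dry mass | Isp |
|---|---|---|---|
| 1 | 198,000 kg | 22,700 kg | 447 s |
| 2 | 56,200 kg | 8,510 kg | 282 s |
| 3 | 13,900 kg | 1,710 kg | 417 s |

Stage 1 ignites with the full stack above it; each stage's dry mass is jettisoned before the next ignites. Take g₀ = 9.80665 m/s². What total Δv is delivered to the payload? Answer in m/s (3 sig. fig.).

Δv ≈ 14100 m/s

Ignition mass of stage 1 = 198,000+22,700 + 56,200+8,510 + 13,900+1,710 + 2,090 = 303,110 kg.
Stage 1: m₀ = 303,110 kg, m_f = 303,110 − 198,000 = 105,110 kg; Δv = 447×9.80665×ln(2.884) = 4383.6×1.0591 ≈ 4643 m/s.
Stage 2: m₀ = 82,410 kg, m_f = 82,410 − 56,200 = 26,210 kg; Δv = 282×9.80665×ln(3.144) = 2765.5×1.1456 ≈ 3168 m/s.
Stage 3: m₀ = 17,700 kg, m_f = 17,700 − 13,900 = 3,800 kg; Δv = 417×9.80665×ln(4.658) = 4089.4×1.5386 ≈ 6292 m/s.
Total Δv = 4643 + 3168 + 6292 = 14103 m/s.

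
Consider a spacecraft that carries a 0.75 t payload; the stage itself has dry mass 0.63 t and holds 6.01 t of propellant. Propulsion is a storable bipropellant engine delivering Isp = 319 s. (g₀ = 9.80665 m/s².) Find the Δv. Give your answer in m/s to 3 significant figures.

Δv ≈ 5250 m/s

v_e = Isp · g₀ = 319 × 9.80665 = 3128.3 m/s.
m₀ = payload + dry + propellant = 0.75 + 0.63 + 6.01 = 7.39 t.
m_f = payload + dry = 0.75 + 0.63 = 1.38 t.
Δv = v_e · ln(m₀/m_f) = 3128.3 × ln(5.355) = 3128.3 × 1.6780 ≈ 5249.5 m/s.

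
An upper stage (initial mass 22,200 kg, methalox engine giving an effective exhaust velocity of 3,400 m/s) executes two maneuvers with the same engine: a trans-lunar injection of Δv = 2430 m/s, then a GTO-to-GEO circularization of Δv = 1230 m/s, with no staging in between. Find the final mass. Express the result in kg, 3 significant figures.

After the first burn: m = 22200 × exp(−2430/3400.0) = 22200 × 0.48934 = 10,863.3 kg.
After the second burn: m = 10,863.3 × exp(−1230/3400.0) = 10,863.3 × 0.69645 = 7,565.75 kg.

final mass ≈ 7570 kg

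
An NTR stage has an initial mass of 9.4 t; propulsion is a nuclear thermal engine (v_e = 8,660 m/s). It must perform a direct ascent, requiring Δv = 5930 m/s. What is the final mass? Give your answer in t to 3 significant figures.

final mass ≈ 4.74 t

m₀/m_f = exp(Δv / v_e) = exp(5930 / 8660.0) = exp(0.6848) = 1.9833.
m_f = m₀ / 1.9833 = 9.4 / 1.9833 = 4.73958 t.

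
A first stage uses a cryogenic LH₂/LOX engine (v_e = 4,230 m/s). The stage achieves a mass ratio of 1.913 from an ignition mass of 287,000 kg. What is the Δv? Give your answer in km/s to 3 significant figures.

Δv ≈ 2.74 km/s

Using Δv = v_e ln(m₀/m_f): Δv = v_e · ln(1.913) = 4230.0 × 0.6487 ≈ 2743.9 m/s.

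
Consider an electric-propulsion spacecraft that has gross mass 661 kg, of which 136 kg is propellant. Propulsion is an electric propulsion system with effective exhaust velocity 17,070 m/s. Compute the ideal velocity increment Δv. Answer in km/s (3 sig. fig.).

m_f = m₀ − m_prop = 661 − 136 = 525 kg.
Δv = v_e · ln(m₀/m_f) = 17070.0 × ln(1.259) = 17070.0 × 0.2304 ≈ 3932.2 m/s.

Δv ≈ 3.93 km/s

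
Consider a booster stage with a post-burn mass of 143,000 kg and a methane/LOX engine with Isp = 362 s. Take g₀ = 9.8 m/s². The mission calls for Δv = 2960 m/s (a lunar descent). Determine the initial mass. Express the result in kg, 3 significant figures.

initial mass ≈ 329000 kg

v_e = Isp · g₀ = 362 × 9.8 = 3547.6 m/s.
From the ideal rocket equation, m₀/m_f = exp(Δv / v_e) = exp(2960 / 3547.6) = exp(0.8344) = 2.3034.
m₀ = m_f × 2.3034 = 143,000 × 2.3034 = 329,386 kg.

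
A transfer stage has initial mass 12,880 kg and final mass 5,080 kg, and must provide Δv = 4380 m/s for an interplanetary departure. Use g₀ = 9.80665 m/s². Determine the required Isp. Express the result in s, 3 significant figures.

ln(m₀/m_f) = ln(12880/5080) = ln(2.535) = 0.9304.
Rocket equation: v_e = Δv / ln(m₀/m_f) = 4380 / 0.9304 = 4707.8 m/s.
Isp = v_e / g₀ = 4707.8 / 9.80665 = 480.1 s.

Isp ≈ 480 s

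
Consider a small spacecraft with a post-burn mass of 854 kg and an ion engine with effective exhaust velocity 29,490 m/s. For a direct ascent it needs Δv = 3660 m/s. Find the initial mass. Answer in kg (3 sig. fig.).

initial mass ≈ 967 kg

From the ideal rocket equation, m₀/m_f = exp(Δv / v_e) = exp(3660 / 29490.0) = exp(0.1241) = 1.1321.
m₀ = m_f × 1.1321 = 854 × 1.1321 = 966.813 kg.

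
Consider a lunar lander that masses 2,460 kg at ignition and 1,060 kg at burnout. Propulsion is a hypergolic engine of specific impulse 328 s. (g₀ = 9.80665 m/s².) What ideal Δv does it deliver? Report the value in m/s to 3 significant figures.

v_e = Isp · g₀ = 328 × 9.80665 = 3216.6 m/s.
Δv = v_e · ln(m₀/m_f) = 3216.6 × ln(2.321) = 3216.6 × 0.8419 ≈ 2708.0 m/s.

Δv ≈ 2710 m/s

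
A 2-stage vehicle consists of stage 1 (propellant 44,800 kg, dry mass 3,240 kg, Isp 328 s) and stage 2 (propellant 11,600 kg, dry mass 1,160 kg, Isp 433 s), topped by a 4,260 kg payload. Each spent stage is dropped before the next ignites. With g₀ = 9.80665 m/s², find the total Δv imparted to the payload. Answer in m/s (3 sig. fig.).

Ignition mass of stage 1 = 44,800+3,240 + 11,600+1,160 + 4,260 = 65,060 kg.
Stage 1: m₀ = 65,060 kg, m_f = 65,060 − 44,800 = 20,260 kg; Δv = 328×9.80665×ln(3.211) = 3216.6×1.1667 ≈ 3753 m/s.
Stage 2: m₀ = 17,020 kg, m_f = 17,020 − 11,600 = 5,420 kg; Δv = 433×9.80665×ln(3.14) = 4246.3×1.1443 ≈ 4859 m/s.
Total Δv = 3753 + 4859 = 8612 m/s.

Δv ≈ 8610 m/s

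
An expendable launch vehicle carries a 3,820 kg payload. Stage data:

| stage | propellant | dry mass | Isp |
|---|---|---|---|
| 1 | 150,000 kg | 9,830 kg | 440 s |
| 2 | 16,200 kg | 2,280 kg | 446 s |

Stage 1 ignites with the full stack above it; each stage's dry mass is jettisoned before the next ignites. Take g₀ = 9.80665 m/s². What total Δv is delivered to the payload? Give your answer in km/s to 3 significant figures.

Δv ≈ 13.2 km/s

Ignition mass of stage 1 = 150,000+9,830 + 16,200+2,280 + 3,820 = 182,130 kg.
Stage 1: m₀ = 182,130 kg, m_f = 182,130 − 150,000 = 32,130 kg; Δv = 440×9.80665×ln(5.669) = 4314.9×1.7349 ≈ 7486 m/s.
Stage 2: m₀ = 22,300 kg, m_f = 22,300 − 16,200 = 6,100 kg; Δv = 446×9.80665×ln(3.656) = 4373.8×1.2963 ≈ 5670 m/s.
Total Δv = 7486 + 5670 = 13156 m/s.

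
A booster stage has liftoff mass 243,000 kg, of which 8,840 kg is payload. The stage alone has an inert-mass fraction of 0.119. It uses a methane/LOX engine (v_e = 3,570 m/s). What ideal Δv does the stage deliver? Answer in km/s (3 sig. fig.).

Stage wet mass = m₀ − payload = 243,000 − 8,840 = 234,160 kg.
Stage dry mass = ε × stage wet mass = 0.119 × 234,160 = 27,865 kg.
Burnout mass m_f = stage dry + payload = 27,865 + 8,840 = 36,705 kg.
Δv = v_e · ln(243,000/36,705) = 3570.0 × ln(6.62) = 3570.0 × 1.8901 ≈ 6748 m/s.

Δv ≈ 6.75 km/s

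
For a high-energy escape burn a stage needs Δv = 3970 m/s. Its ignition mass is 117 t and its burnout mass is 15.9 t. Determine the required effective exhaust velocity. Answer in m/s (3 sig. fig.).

v_e ≈ 1990 m/s

ln(m₀/m_f) = ln(117000/15900) = ln(7.358) = 1.9959.
v_e = Δv / ln(m₀/m_f) = 3970 / 1.9959 = 1989.1 m/s.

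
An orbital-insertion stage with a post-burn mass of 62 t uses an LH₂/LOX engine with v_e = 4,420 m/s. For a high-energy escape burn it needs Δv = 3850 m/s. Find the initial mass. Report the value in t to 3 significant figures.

initial mass ≈ 148 t

Using Δv = v_e ln(m₀/m_f): m₀/m_f = exp(Δv / v_e) = exp(3850 / 4420.0) = exp(0.8710) = 2.3894.
m₀ = m_f × 2.3894 = 62 × 2.3894 = 148.143 t.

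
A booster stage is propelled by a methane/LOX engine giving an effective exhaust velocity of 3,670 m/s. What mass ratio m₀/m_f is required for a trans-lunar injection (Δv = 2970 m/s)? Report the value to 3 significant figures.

mass ratio ≈ 2.25

m₀/m_f = exp(Δv / v_e) = exp(2970 / 3670.0) = exp(0.8093) = 2.2463.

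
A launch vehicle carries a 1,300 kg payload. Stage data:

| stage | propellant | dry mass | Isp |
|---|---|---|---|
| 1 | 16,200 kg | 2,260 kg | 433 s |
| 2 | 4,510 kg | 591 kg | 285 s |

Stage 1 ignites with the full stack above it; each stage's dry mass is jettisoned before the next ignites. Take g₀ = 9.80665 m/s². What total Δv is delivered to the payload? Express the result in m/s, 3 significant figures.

Δv ≈ 7890 m/s

Ignition mass of stage 1 = 16,200+2,260 + 4,510+591 + 1,300 = 24,861 kg.
Stage 1: m₀ = 24,861 kg, m_f = 24,861 − 16,200 = 8,661 kg; Δv = 433×9.80665×ln(2.87) = 4246.3×1.0545 ≈ 4478 m/s.
Stage 2: m₀ = 6,401 kg, m_f = 6,401 − 4,510 = 1,891 kg; Δv = 285×9.80665×ln(3.385) = 2794.9×1.2193 ≈ 3408 m/s.
Total Δv = 4478 + 3408 = 7886 m/s.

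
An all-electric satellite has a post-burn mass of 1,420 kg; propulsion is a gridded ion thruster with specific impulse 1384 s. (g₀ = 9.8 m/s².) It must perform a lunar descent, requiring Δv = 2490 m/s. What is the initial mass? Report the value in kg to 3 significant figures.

initial mass ≈ 1710 kg

v_e = Isp · g₀ = 1384 × 9.8 = 13563.2 m/s.
Using Δv = v_e ln(m₀/m_f): m₀/m_f = exp(Δv / v_e) = exp(2490 / 13563.2) = exp(0.1836) = 1.2015.
m₀ = m_f × 1.2015 = 1,420 × 1.2015 = 1,706.13 kg.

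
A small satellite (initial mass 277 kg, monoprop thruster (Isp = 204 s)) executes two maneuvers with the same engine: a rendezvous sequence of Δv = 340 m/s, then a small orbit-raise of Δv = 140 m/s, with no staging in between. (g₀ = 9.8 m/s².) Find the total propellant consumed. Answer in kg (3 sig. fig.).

total propellant consumed ≈ 59.1 kg

v_e = Isp · g₀ = 204 × 9.8 = 1999.2 m/s.
After the first burn: m = 277 × exp(−340/1999.2) = 277 × 0.84361 = 233.68 kg.
After the second burn: m = 233.68 × exp(−140/1999.2) = 233.68 × 0.93237 = 217.876 kg.
Total propellant = m₀ − m_final = 277 − 217.876 = 59.124 kg.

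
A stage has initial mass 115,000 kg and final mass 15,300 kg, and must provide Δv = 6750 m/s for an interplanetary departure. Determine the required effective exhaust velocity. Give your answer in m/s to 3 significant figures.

v_e ≈ 3350 m/s

ln(m₀/m_f) = ln(115000/15300) = ln(7.516) = 2.0171.
Using Δv = v_e ln(m₀/m_f): v_e = Δv / ln(m₀/m_f) = 6750 / 2.0171 = 3346.4 m/s.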